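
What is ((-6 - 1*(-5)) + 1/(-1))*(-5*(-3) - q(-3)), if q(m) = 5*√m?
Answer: -30 + 10*I*√3 ≈ -30.0 + 17.32*I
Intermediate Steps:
((-6 - 1*(-5)) + 1/(-1))*(-5*(-3) - q(-3)) = ((-6 - 1*(-5)) + 1/(-1))*(-5*(-3) - 5*√(-3)) = ((-6 + 5) - 1)*(15 - 5*I*√3) = (-1 - 1)*(15 - 5*I*√3) = -2*(15 - 5*I*√3) = -30 + 10*I*√3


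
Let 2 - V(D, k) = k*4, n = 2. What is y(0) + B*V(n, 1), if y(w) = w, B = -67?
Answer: 134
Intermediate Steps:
V(D, k) = 2 - 4*k (V(D, k) = 2 - k*4 = 2 - 4*k)
y(0) + B*V(n, 1) = 0 - 67*(2 - 4*1) = 0 - 67*(2 - 4) = 0 - 67*(-2) = 0 + 134 = 134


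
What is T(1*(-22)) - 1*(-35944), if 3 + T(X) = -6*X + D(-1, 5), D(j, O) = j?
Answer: 36072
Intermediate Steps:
T(X) = -4 - 6*X (T(X) = -3 + (-6*X - 1) = -3 + (-1 - 6*X) = -4 - 6*X)
T(1*(-22)) - 1*(-35944) = (-4 - 6*(-22)) - 1*(-35944) = (-4 - 6*(-22)) + 35944 = (-4 + 132) + 35944 = 128 + 35944 = 36072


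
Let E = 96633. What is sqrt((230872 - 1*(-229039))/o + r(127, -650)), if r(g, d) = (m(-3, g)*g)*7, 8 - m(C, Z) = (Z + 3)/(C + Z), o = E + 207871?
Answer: sqrt(137702830896996954)/4719812 ≈ 78.622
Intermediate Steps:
o = 304504 (o = 96633 + 207871 = 304504)
m(C, Z) = 8 - (3 + Z)/(C + Z) (m(C, Z) = 8 - (Z + 3)/(C + Z) = 8 - (3 + Z)/(C + Z))
r(g, d) = 7*g*(-27 + 7*g)/(-3 + g) (r(g, d) = (((-3 + 7*g + 8*(-3))/(-3 + g))*g)*7 = (((-3 + 7*g - 24)/(-3 + g))*g)*7 = (((-27 + 7*g)/(-3 + g))*g)*7 = (g*(-27 + 7*g)/(-3 + g))*7 = 7*g*(-27 + 7*g)/(-3 + g))
sqrt((230872 - 1*(-229039))/o + r(127, -650)) = sqrt((230872 - 1*(-229039))/304504 + 7*127*(-27 + 7*127)/(-3 + 127)) = sqrt((230872 + 229039)*(1/304504) + 7*127*(-27 + 889)/124) = sqrt(459911*(1/304504) + 7*127*(1/124)*862) = sqrt(459911/304504 + 383159/62) = sqrt(58350981309/9439624) = sqrt(137702830896996954)/4719812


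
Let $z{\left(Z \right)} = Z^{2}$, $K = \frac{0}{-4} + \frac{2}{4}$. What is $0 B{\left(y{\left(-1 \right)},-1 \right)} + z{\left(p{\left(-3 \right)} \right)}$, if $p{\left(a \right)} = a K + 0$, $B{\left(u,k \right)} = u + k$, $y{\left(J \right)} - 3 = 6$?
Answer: $\frac{9}{4} \approx 2.25$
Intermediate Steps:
$y{\left(J \right)} = 9$ ($y{\left(J \right)} = 3 + 6 = 9$)
$K = \frac{1}{2}$ ($K = 0 \left(- \frac{1}{4}\right) + 2 \cdot \frac{1}{4} = 0 + \frac{1}{2} = \frac{1}{2} \approx 0.5$)
$B{\left(u,k \right)} = k + u$
$p{\left(a \right)} = \frac{a}{2}$ ($p{\left(a \right)} = a \frac{1}{2} + 0 = \frac{a}{2} + 0 = \frac{a}{2}$)
$0 B{\left(y{\left(-1 \right)},-1 \right)} + z{\left(p{\left(-3 \right)} \right)} = 0 \left(-1 + 9\right) + \left(\frac{1}{2} \left(-3\right)\right)^{2} = 0 \cdot 8 + \left(- \frac{3}{2}\right)^{2} = 0 + \frac{9}{4} = \frac{9}{4}$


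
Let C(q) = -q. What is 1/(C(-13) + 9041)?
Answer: 1/9054 ≈ 0.00011045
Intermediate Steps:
1/(C(-13) + 9041) = 1/(-1*(-13) + 9041) = 1/(13 + 9041) = 1/9054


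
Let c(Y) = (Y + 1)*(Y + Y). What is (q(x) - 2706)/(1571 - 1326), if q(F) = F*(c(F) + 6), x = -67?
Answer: -595656/245 ≈ -2431.3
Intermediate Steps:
c(Y) = 2*Y*(1 + Y) (c(Y) = (1 + Y)*(2*Y) = 2*Y*(1 + Y))
q(F) = F*(6 + 2*F*(1 + F)) (q(F) = F*(2*F*(1 + F) + 6) = F*(6 + 2*F*(1 + F)))
(q(x) - 2706)/(1571 - 1326) = (2*(-67)*(3 - 67*(1 - 67)) - 2706)/(1571 - 1326) = (2*(-67)*(3 - 67*(-66)) - 2706)/245 = (2*(-67)*(3 + 4422) - 2706)*(1/245) = (2*(-67)*4425 - 2706)*(1/245) = (-592950 - 2706)*(1/245) = -595656*1/245 = -595656/245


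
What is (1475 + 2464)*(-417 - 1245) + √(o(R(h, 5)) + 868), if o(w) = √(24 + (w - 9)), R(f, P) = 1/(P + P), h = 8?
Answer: -6546618 + √(86800 + 10*√1510)/10 ≈ -6.5466e+6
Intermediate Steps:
R(f, P) = 1/(2*P)
o(w) = √(15 + w) (o(w) = √(24 + (-9 + w)) = √(15 + w))
(1475 + 2464)*(-417 - 1245) + √(o(R(h, 5)) + 868) = (1475 + 2464)*(-417 - 1245) + √(√(15 + (½)/5) + 868) = 3939*(-1662) + √(√(15 + (½)*(⅕)) + 868) = -6546618 + √(√(15 + ⅒) + 868) = -6546618 + √(√(151/10) + 868) = -6546618 + √(√1510/10 + 868) = -6546618 + √(868 + √1510/10)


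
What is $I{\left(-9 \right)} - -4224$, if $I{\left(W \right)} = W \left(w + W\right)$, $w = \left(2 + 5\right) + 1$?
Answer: $4233$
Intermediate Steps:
$w = 8$ ($w = 7 + 1 = 8$)
$I{\left(W \right)} = W \left(8 + W\right)$
$I{\left(-9 \right)} - -4224 = - 9 \left(8 - 9\right) - -4224 = \left(-9\right) \left(-1\right) + 4224 = 9 + 4224 = 4233$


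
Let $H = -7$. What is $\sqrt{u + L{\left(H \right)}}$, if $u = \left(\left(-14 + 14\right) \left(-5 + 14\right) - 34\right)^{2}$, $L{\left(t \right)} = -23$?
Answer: $\sqrt{1133} \approx 33.66$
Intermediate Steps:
$u = 1156$ ($u = \left(0 \cdot 9 - 34\right)^{2} = \left(0 - 34\right)^{2} = \left(-34\right)^{2} = 1156$)
$\sqrt{u + L{\left(H \right)}} = \sqrt{1156 - 23} = \sqrt{1133}$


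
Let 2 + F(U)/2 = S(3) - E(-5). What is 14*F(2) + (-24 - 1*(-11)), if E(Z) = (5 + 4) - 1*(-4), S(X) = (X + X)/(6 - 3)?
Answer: -377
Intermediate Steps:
S(X) = 2*X/3 (S(X) = (2*X)/3 = (2*X)*(1/3) = 2*X/3)
E(Z) = 13 (E(Z) = 9 + 4 = 13)
F(U) = -26 (F(U) = -4 + 2*((2/3)*3 - 1*13) = -4 + 2*(2 - 13) = -4 + 2*(-11) = -4 - 22 = -26)
14*F(2) + (-24 - 1*(-11)) = 14*(-26) + (-24 - 1*(-11)) = -364 + (-24 + 11) = -364 - 13 = -377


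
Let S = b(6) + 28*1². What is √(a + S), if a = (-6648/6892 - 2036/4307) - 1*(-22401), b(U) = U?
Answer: √1235431151724275853/7420961 ≈ 149.78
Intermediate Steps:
S = 34 (S = 6 + 28*1² = 6 + 28*1 = 6 + 28 = 34)
a = 166226281099/7420961 (a = (-6648*1/6892 - 2036*1/4307) + 22401 = (-1662/1723 - 2036/4307) + 22401 = -10666262/7420961 + 22401 = 166226281099/7420961 ≈ 22400.)
√(a + S) = √(166226281099/7420961 + 34) = √(166478593773/7420961) = √1235431151724275853/7420961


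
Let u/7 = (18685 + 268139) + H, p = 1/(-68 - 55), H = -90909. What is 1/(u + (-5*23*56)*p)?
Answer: 123/168689255 ≈ 7.2915e-7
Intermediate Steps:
p = -1/123 (p = 1/(-123) = -1/123 ≈ -0.0081301)
u = 1371405 (u = 7*((18685 + 268139) - 90909) = 7*(286824 - 90909) = 7*195915 = 1371405)
1/(u + (-5*23*56)*p) = 1/(1371405 + (-5*23*56)*(-1/123)) = 1/(1371405 - 115*56*(-1/123)) = 1/(1371405 - 6440*(-1/123)) = 1/(1371405 + 6440/123) = 1/(168689255/123) = 123/168689255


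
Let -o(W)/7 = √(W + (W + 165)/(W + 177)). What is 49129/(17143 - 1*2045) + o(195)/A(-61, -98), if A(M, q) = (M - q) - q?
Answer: 49129/15098 - 7*√93/93 ≈ 2.5281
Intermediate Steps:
A(M, q) = M - 2*q
o(W) = -7*√(W + (165 + W)/(177 + W)) (o(W) = -7*√(W + (W + 165)/(W + 177)) = -7*√(W + (165 + W)/(177 + W)))
49129/(17143 - 1*2045) + o(195)/A(-61, -98) = 49129/(17143 - 1*2045) + (-7*√(165 + 195 + 195*(177 + 195))/√(177 + 195))/(-61 - 2*(-98)) = 49129/(17143 - 2045) + (-7*√93*√(165 + 195 + 195*372)/186)/(-61 + 196) = 49129/15098 - 7*√93*√(165 + 195 + 72540)/186/135 = 49129*(1/15098) - 7*45*√93/31*(1/135) = 49129/15098 - 315*√93/31*(1/135) = 49129/15098 - 7*√93/93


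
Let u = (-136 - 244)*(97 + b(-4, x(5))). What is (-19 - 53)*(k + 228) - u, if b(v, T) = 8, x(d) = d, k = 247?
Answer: 5700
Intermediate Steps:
u = -39900 (u = (-136 - 244)*(97 + 8) = -380*105 = -39900)
(-19 - 53)*(k + 228) - u = (-19 - 53)*(247 + 228) - 1*(-39900) = -72*475 + 39900 = -34200 + 39900 = 5700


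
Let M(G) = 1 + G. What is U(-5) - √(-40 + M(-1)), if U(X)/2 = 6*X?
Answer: -60 - 2*I*√10 ≈ -60.0 - 6.3246*I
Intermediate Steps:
U(X) = 12*X (U(X) = 2*(6*X) = 12*X)
U(-5) - √(-40 + M(-1)) = 12*(-5) - √(-40 + (1 - 1)) = -60 - √(-40 + 0) = -60 - √(-40) = -60 - 2*I*√10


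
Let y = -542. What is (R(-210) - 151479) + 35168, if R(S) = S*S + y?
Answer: -72753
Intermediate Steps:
R(S) = -542 + S**2 (R(S) = S*S - 542 = S**2 - 542 = -542 + S**2)
(R(-210) - 151479) + 35168 = ((-542 + (-210)**2) - 151479) + 35168 = ((-542 + 44100) - 151479) + 35168 = (43558 - 151479) + 35168 = -107921 + 35168 = -72753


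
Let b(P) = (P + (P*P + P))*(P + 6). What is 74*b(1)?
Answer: 1554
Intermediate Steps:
b(P) = (6 + P)*(P² + 2*P) (b(P) = (P + (P² + P))*(6 + P) = (P + (P + P²))*(6 + P) = (P² + 2*P)*(6 + P) = (6 + P)*(P² + 2*P))
74*b(1) = 74*(1*(12 + 1² + 8*1)) = 74*(1*(12 + 1 + 8)) = 74*(1*21) = 74*21 = 1554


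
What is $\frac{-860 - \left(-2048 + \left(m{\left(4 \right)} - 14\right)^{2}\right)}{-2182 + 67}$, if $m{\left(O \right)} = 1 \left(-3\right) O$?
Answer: $- \frac{512}{2115} \approx -0.24208$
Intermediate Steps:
$m{\left(O \right)} = - 3 O$
$\frac{-860 - \left(-2048 + \left(m{\left(4 \right)} - 14\right)^{2}\right)}{-2182 + 67} = \frac{-860 + \left(2048 - \left(\left(-3\right) 4 - 14\right)^{2}\right)}{-2182 + 67} = \frac{-860 + \left(2048 - \left(-12 - 14\right)^{2}\right)}{-2115} = \left(-860 + \left(2048 - \left(-26\right)^{2}\right)\right) \left(- \frac{1}{2115}\right) = \left(-860 + \left(2048 - 676\right)\right) \left(- \frac{1}{2115}\right) = \left(-860 + 1372\right) \left(- \frac{1}{2115}\right) = 512 \left(- \frac{1}{2115}\right) = - \frac{512}{2115}$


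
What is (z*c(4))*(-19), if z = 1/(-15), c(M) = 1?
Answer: 19/15 ≈ 1.2667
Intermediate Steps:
z = -1/15 ≈ -0.066667
(z*c(4))*(-19) = -1/15*1*(-19) = -1/15*(-19) = 19/15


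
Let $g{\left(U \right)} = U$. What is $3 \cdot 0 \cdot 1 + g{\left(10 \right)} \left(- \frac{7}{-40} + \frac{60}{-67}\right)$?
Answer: $- \frac{1931}{268} \approx -7.2052$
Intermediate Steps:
$3 \cdot 0 \cdot 1 + g{\left(10 \right)} \left(- \frac{7}{-40} + \frac{60}{-67}\right) = 3 \cdot 0 \cdot 1 + 10 \left(- \frac{7}{-40} + \frac{60}{-67}\right) = 0 \cdot 1 + 10 \left(\left(-7\right) \left(- \frac{1}{40}\right) + 60 \left(- \frac{1}{67}\right)\right) = 0 + 10 \left(\frac{7}{40} - \frac{60}{67}\right) = 0 + 10 \left(- \frac{1931}{2680}\right) = 0 - \frac{1931}{268} = - \frac{1931}{268}$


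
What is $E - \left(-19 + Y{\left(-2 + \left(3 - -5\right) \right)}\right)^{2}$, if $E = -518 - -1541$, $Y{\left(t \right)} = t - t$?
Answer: $662$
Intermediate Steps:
$Y{\left(t \right)} = 0$
$E = 1023$ ($E = -518 + 1541 = 1023$)
$E - \left(-19 + Y{\left(-2 + \left(3 - -5\right) \right)}\right)^{2} = 1023 - \left(-19 + 0\right)^{2} = 1023 - \left(-19\right)^{2} = 1023 - 361 = 662$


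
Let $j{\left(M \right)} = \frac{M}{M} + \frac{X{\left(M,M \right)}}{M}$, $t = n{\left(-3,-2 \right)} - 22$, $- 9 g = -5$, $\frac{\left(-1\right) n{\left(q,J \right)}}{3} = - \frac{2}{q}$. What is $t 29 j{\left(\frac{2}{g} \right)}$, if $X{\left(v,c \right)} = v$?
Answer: $-1392$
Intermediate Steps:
$n{\left(q,J \right)} = \frac{6}{q}$ ($n{\left(q,J \right)} = - 3 \left(- \frac{2}{q}\right) = \frac{6}{q}$)
$g = \frac{5}{9}$ ($g = \left(- \frac{1}{9}\right) \left(-5\right) = \frac{5}{9} \approx 0.55556$)
$t = -24$ ($t = \frac{6}{-3} - 22 = 6 \left(- \frac{1}{3}\right) - 22 = -2 - 22 = -24$)
$j{\left(M \right)} = 2$ ($j{\left(M \right)} = \frac{M}{M} + \frac{M}{M} = 1 + 1 = 2$)
$t 29 j{\left(\frac{2}{g} \right)} = \left(-24\right) 29 \cdot 2 = \left(-696\right) 2 = -1392$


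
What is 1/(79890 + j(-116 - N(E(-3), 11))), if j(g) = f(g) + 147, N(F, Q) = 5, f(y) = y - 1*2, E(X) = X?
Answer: 1/79914 ≈ 1.2513e-5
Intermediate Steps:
f(y) = -2 + y (f(y) = y - 2 = -2 + y)
j(g) = 145 + g (j(g) = (-2 + g) + 147 = 145 + g)
1/(79890 + j(-116 - N(E(-3), 11))) = 1/(79890 + (145 + (-116 - 1*5))) = 1/(79890 + (145 + (-116 - 5))) = 1/(79890 + (145 - 121)) = 1/(79890 + 24) = 1/79914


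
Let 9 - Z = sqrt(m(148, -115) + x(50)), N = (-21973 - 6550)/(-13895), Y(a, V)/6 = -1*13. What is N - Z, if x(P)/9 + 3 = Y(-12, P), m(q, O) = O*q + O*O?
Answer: -96532/13895 + 2*I*sqrt(1131) ≈ -6.9473 + 67.261*I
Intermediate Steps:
m(q, O) = O**2 + O*q (m(q, O) = O*q + O**2 = O**2 + O*q)
Y(a, V) = -78 (Y(a, V) = 6*(-1*13) = 6*(-13) = -78)
x(P) = -729 (x(P) = -27 + 9*(-78) = -27 - 702 = -729)
N = 28523/13895 (N = -28523*(-1/13895) = 28523/13895 ≈ 2.0528)
Z = 9 - 2*I*sqrt(1131) (Z = 9 - sqrt(-115*(-115 + 148) - 729) = 9 - sqrt(-115*33 - 729) = 9 - sqrt(-3795 - 729) = 9 - sqrt(-4524) = 9 - 2*I*sqrt(1131) ≈ 9.0 - 67.261*I)
N - Z = 28523/13895 - (9 - 2*I*sqrt(1131)) = 28523/13895 + (-9 + 2*I*sqrt(1131)) = -96532/13895 + 2*I*sqrt(1131)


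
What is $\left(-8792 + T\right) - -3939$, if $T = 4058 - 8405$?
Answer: $-9200$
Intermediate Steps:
$T = -4347$
$\left(-8792 + T\right) - -3939 = \left(-8792 - 4347\right) - -3939 = -13139 + 3939 = -9200$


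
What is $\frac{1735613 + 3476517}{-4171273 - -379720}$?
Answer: $- \frac{5212130}{3791553} \approx -1.3747$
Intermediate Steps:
$\frac{1735613 + 3476517}{-4171273 - -379720} = \frac{5212130}{-4171273 + 379720} = \frac{5212130}{-3791553} = 5212130 \left(- \frac{1}{3791553}\right) = - \frac{5212130}{3791553}$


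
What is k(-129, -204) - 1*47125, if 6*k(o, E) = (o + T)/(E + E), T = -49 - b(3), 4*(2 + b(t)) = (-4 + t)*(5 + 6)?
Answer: -51271923/1088 ≈ -47125.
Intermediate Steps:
b(t) = -13 + 11*t/4 (b(t) = -2 + ((-4 + t)*(5 + 6))/4 = -2 + ((-4 + t)*11)/4 = -2 + (-44 + 11*t)/4 = -2 + (-11 + 11*t/4) = -13 + 11*t/4)
T = -177/4 (T = -49 - (-13 + (11/4)*3) = -49 - (-13 + 33/4) = -49 - 1*(-19/4) = -49 + 19/4 = -177/4 ≈ -44.250)
k(o, E) = (-177/4 + o)/(12*E) (k(o, E) = ((o - 177/4)/(E + E))/6 = ((-177/4 + o)/((2*E)))/6 = ((-177/4 + o)*(1/(2*E)))/6 = ((-177/4 + o)/(2*E))/6 = (-177/4 + o)/(12*E))
k(-129, -204) - 1*47125 = (1/48)*(-177 + 4*(-129))/(-204) - 1*47125 = (1/48)*(-1/204)*(-177 - 516) - 47125 = (1/48)*(-1/204)*(-693) - 47125 = 77/1088 - 47125 = -51271923/1088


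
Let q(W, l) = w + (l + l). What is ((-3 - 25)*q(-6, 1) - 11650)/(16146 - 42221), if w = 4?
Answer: 11818/26075 ≈ 0.45323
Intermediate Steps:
q(W, l) = 4 + 2*l (q(W, l) = 4 + (l + l) = 4 + 2*l)
((-3 - 25)*q(-6, 1) - 11650)/(16146 - 42221) = ((-3 - 25)*(4 + 2*1) - 11650)/(16146 - 42221) = (-28*(4 + 2) - 11650)/(-26075) = (-28*6 - 11650)*(-1/26075) = (-168 - 11650)*(-1/26075) = -11818*(-1/26075) = 11818/26075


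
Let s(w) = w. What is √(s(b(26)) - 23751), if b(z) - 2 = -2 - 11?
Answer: 109*I*√2 ≈ 154.15*I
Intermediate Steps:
b(z) = -11 (b(z) = 2 + (-2 - 11) = 2 - 13 = -11)
√(s(b(26)) - 23751) = √(-11 - 23751) = √(-23762) = 109*I*√2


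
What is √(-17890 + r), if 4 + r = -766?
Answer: 2*I*√4665 ≈ 136.6*I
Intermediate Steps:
r = -770 (r = -4 - 766 = -770)
√(-17890 + r) = √(-17890 - 770) = √(-18660) = 2*I*√4665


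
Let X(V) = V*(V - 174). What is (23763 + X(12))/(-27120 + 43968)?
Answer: 7273/5616 ≈ 1.2950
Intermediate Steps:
X(V) = V*(-174 + V)
(23763 + X(12))/(-27120 + 43968) = (23763 + 12*(-174 + 12))/(-27120 + 43968) = (23763 + 12*(-162))/16848 = (23763 - 1944)*(1/16848) = 21819*(1/16848) = 7273/5616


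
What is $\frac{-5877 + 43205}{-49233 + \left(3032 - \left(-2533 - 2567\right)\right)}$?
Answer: $- \frac{37328}{41101} \approx -0.9082$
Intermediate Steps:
$\frac{-5877 + 43205}{-49233 + \left(3032 - \left(-2533 - 2567\right)\right)} = \frac{37328}{-49233 + \left(3032 - -5100\right)} = \frac{37328}{-49233 + \left(3032 + 5100\right)} = \frac{37328}{-49233 + 8132} = \frac{37328}{-41101} = 37328 \left(- \frac{1}{41101}\right) = - \frac{37328}{41101}$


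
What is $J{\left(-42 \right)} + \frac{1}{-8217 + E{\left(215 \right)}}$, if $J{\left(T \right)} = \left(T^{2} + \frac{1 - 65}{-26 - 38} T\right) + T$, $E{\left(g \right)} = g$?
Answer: $\frac{13443359}{8002} \approx 1680.0$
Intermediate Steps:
$J{\left(T \right)} = T^{2} + 2 T$ ($J{\left(T \right)} = \left(T^{2} + - \frac{64}{-64} T\right) + T = \left(T^{2} + \left(-64\right) \left(- \frac{1}{64}\right) T\right) + T = \left(T^{2} + 1 T\right) + T = \left(T^{2} + T\right) + T = \left(T + T^{2}\right) + T = T^{2} + 2 T$)
$J{\left(-42 \right)} + \frac{1}{-8217 + E{\left(215 \right)}} = - 42 \left(2 - 42\right) + \frac{1}{-8217 + 215} = \left(-42\right) \left(-40\right) + \frac{1}{-8002} = 1680 - \frac{1}{8002} = \frac{13443359}{8002}$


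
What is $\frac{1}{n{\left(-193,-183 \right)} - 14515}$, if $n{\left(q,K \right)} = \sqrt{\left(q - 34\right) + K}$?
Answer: $- \frac{2903}{42137127} - \frac{i \sqrt{410}}{210685635} \approx -6.8894 \cdot 10^{-5} - 9.6107 \cdot 10^{-8} i$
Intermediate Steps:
$n{\left(q,K \right)} = \sqrt{-34 + K + q}$ ($n{\left(q,K \right)} = \sqrt{\left(q - 34\right) + K} = \sqrt{\left(-34 + q\right) + K} = \sqrt{-34 + K + q}$)
$\frac{1}{n{\left(-193,-183 \right)} - 14515} = \frac{1}{\sqrt{-34 - 183 - 193} - 14515} = \frac{1}{\sqrt{-410} - 14515} = \frac{1}{i \sqrt{410} - 14515} = \frac{1}{-14515 + i \sqrt{410}}$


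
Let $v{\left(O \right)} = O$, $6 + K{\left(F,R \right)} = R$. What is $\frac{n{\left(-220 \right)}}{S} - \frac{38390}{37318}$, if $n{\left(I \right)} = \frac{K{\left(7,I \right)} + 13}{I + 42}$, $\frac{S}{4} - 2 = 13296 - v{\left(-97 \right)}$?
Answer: $- \frac{1298321613}{1262094760} \approx -1.0287$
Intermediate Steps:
$K{\left(F,R \right)} = -6 + R$
$S = 53580$ ($S = 8 + 4 \left(13296 - -97\right) = 8 + 4 \left(13296 + 97\right) = 8 + 4 \cdot 13393 = 8 + 53572 = 53580$)
$n{\left(I \right)} = \frac{7 + I}{42 + I}$ ($n{\left(I \right)} = \frac{\left(-6 + I\right) + 13}{I + 42} = \frac{7 + I}{42 + I}$)
$\frac{n{\left(-220 \right)}}{S} - \frac{38390}{37318} = \frac{\frac{1}{42 - 220} \left(7 - 220\right)}{53580} - \frac{38390}{37318} = \frac{1}{-178} \left(-213\right) \frac{1}{53580} - \frac{19195}{18659} = \left(- \frac{1}{178}\right) \left(-213\right) \frac{1}{53580} - \frac{19195}{18659} = \frac{213}{178} \cdot \frac{1}{53580} - \frac{19195}{18659} = \frac{71}{3179080} - \frac{19195}{18659} = - \frac{1298321613}{1262094760}$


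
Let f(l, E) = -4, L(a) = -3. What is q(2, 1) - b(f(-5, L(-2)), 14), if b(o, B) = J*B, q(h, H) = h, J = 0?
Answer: 2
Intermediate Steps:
b(o, B) = 0 (b(o, B) = 0*B = 0)
q(2, 1) - b(f(-5, L(-2)), 14) = 2 - 1*0 = 2 + 0 = 2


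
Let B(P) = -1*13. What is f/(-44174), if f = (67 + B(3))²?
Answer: -1458/22087 ≈ -0.066012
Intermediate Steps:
B(P) = -13
f = 2916 (f = (67 - 13)² = 54² = 2916)
f/(-44174) = 2916/(-44174) = 2916*(-1/44174) = -1458/22087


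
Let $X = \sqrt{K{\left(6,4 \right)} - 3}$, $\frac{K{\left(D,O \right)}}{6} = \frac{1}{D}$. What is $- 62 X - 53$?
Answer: $-53 - 62 i \sqrt{2} \approx -53.0 - 87.681 i$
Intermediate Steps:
$K{\left(D,O \right)} = \frac{6}{D}$
$X = i \sqrt{2}$ ($X = \sqrt{\frac{6}{6} - 3} = \sqrt{6 \cdot \frac{1}{6} - 3} = \sqrt{1 - 3} = \sqrt{-2} = i \sqrt{2} \approx 1.4142 i$)
$- 62 X - 53 = - 62 i \sqrt{2} - 53 = -53 - 62 i \sqrt{2}$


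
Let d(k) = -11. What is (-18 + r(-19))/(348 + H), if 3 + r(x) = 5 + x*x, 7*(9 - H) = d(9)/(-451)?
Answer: 99015/102458 ≈ 0.96640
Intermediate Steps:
H = 2582/287 (H = 9 - (-11)/(7*(-451)) = 9 - (-11)*(-1)/(7*451) = 9 - 1/7*1/41 = 9 - 1/287 = 2582/287 ≈ 8.9965)
r(x) = 2 + x**2 (r(x) = -3 + (5 + x*x) = -3 + (5 + x**2) = 2 + x**2)
(-18 + r(-19))/(348 + H) = (-18 + (2 + (-19)**2))/(348 + 2582/287) = (-18 + (2 + 361))/(102458/287) = (-18 + 363)*(287/102458) = 345*(287/102458) = 99015/102458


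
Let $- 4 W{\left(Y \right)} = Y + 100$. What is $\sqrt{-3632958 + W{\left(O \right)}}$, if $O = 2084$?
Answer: $4 i \sqrt{227094} \approx 1906.2 i$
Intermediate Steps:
$W{\left(Y \right)} = -25 - \frac{Y}{4}$ ($W{\left(Y \right)} = - \frac{Y + 100}{4} = - \frac{100 + Y}{4} = -25 - \frac{Y}{4}$)
$\sqrt{-3632958 + W{\left(O \right)}} = \sqrt{-3632958 - 546} = \sqrt{-3633504} = 4 i \sqrt{227094}$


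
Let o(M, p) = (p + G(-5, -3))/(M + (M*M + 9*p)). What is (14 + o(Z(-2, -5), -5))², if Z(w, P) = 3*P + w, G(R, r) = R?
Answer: 10036224/51529 ≈ 194.77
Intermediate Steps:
Z(w, P) = w + 3*P
o(M, p) = (-5 + p)/(M + M² + 9*p) (o(M, p) = (p - 5)/(M + (M*M + 9*p)) = (-5 + p)/(M + (M² + 9*p)) = (-5 + p)/(M + M² + 9*p))
(14 + o(Z(-2, -5), -5))² = (14 + (-5 - 5)/((-2 + 3*(-5)) + (-2 + 3*(-5))² + 9*(-5)))² = (14 - 10/((-2 - 15) + (-2 - 15)² - 45))² = (14 - 10/(-17 + (-17)² - 45))² = (14 - 10/(-17 + 289 - 45))² = (14 - 10/227)² = (3168/227)² = 10036224/51529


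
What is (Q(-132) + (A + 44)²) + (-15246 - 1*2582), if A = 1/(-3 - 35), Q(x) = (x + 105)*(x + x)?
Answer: -12658559/1444 ≈ -8766.3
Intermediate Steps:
Q(x) = 2*x*(105 + x) (Q(x) = (105 + x)*(2*x) = 2*x*(105 + x))
A = -1/38 (A = 1/(-38) = -1/38 ≈ -0.026316)
(Q(-132) + (A + 44)²) + (-15246 - 1*2582) = (2*(-132)*(105 - 132) + (-1/38 + 44)²) + (-15246 - 1*2582) = (2*(-132)*(-27) + (1671/38)²) + (-15246 - 2582) = (7128 + 2792241/1444) - 17828 = 13085073/1444 - 17828 = -12658559/1444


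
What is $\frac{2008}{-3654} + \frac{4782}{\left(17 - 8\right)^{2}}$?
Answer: $\frac{320570}{5481} \approx 58.487$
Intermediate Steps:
$\frac{2008}{-3654} + \frac{4782}{\left(17 - 8\right)^{2}} = 2008 \left(- \frac{1}{3654}\right) + \frac{4782}{9^{2}} = - \frac{1004}{1827} + \frac{4782}{81} = - \frac{1004}{1827} + 4782 \cdot \frac{1}{81} = - \frac{1004}{1827} + \frac{1594}{27} = \frac{320570}{5481}$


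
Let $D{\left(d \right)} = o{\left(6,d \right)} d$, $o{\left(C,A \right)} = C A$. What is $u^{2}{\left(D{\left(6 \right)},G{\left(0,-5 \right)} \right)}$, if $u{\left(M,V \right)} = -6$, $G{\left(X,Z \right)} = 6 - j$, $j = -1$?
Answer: $36$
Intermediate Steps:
$G{\left(X,Z \right)} = 7$ ($G{\left(X,Z \right)} = 6 - -1 = 6 + 1 = 7$)
$o{\left(C,A \right)} = A C$
$D{\left(d \right)} = 6 d^{2}$ ($D{\left(d \right)} = d 6 d = 6 d d = 6 d^{2}$)
$u^{2}{\left(D{\left(6 \right)},G{\left(0,-5 \right)} \right)} = \left(-6\right)^{2} = 36$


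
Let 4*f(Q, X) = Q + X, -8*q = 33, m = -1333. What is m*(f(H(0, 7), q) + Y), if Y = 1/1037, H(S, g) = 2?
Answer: 23456801/33184 ≈ 706.87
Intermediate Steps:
q = -33/8 (q = -1/8*33 = -33/8 ≈ -4.1250)
f(Q, X) = Q/4 + X/4 (f(Q, X) = (Q + X)/4 = Q/4 + X/4)
Y = 1/1037 ≈ 0.00096432
m*(f(H(0, 7), q) + Y) = -1333*(((1/4)*2 + (1/4)*(-33/8)) + 1/1037) = -1333*((1/2 - 33/32) + 1/1037) = -1333*(-17/32 + 1/1037) = -1333*(-17597/33184) = 23456801/33184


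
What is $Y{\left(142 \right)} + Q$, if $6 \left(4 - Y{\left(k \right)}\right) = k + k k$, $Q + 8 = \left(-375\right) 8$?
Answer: $- \frac{19165}{3} \approx -6388.3$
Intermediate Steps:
$Q = -3008$ ($Q = -8 - 3000 = -3008$)
$Y{\left(k \right)} = 4 - \frac{k}{6} - \frac{k^{2}}{6}$ ($Y{\left(k \right)} = 4 - \frac{k + k k}{6} = 4 - \frac{k + k^{2}}{6} = 4 - \left(\frac{k}{6} + \frac{k^{2}}{6}\right) = 4 - \frac{k}{6} - \frac{k^{2}}{6}$)
$Y{\left(142 \right)} + Q = \left(4 - \frac{71}{3} - \frac{142^{2}}{6}\right) - 3008 = \left(4 - \frac{71}{3} - \frac{10082}{3}\right) - 3008 = - \frac{10141}{3} - 3008 = - \frac{19165}{3}$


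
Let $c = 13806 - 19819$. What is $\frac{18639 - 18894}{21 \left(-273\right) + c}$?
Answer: $\frac{255}{11746} \approx 0.02171$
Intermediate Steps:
$c = -6013$ ($c = 13806 - 19819 = -6013$)
$\frac{18639 - 18894}{21 \left(-273\right) + c} = \frac{18639 - 18894}{21 \left(-273\right) - 6013} = - \frac{255}{-5733 - 6013} = - \frac{255}{-11746} = \left(-255\right) \left(- \frac{1}{11746}\right) = \frac{255}{11746}$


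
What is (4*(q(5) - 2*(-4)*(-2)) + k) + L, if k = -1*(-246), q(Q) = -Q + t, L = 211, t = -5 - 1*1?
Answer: 349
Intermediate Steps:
t = -6 (t = -5 - 1 = -6)
q(Q) = -6 - Q (q(Q) = -Q - 6 = -6 - Q)
k = 246
(4*(q(5) - 2*(-4)*(-2)) + k) + L = (4*((-6 - 1*5) - 2*(-4)*(-2)) + 246) + 211 = (4*((-6 - 5) + 8*(-2)) + 246) + 211 = (4*(-11 - 16) + 246) + 211 = (4*(-27) + 246) + 211 = (-108 + 246) + 211 = 138 + 211 = 349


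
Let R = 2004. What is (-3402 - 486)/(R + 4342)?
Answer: -1944/3173 ≈ -0.61267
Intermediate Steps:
(-3402 - 486)/(R + 4342) = (-3402 - 486)/(2004 + 4342) = -3888/6346 = -3888*1/6346 = -1944/3173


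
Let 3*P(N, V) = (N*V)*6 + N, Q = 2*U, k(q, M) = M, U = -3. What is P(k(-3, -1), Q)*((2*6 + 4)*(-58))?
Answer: -32480/3 ≈ -10827.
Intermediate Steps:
Q = -6 (Q = 2*(-3) = -6)
P(N, V) = N/3 + 2*N*V (P(N, V) = ((N*V)*6 + N)/3 = (6*N*V + N)/3 = (N + 6*N*V)/3 = N/3 + 2*N*V)
P(k(-3, -1), Q)*((2*6 + 4)*(-58)) = ((⅓)*(-1)*(1 + 6*(-6)))*((2*6 + 4)*(-58)) = ((⅓)*(-1)*(1 - 36))*((12 + 4)*(-58)) = ((⅓)*(-1)*(-35))*(16*(-58)) = (35/3)*(-928) = -32480/3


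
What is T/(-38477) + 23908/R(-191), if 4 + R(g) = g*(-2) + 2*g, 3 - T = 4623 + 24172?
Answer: -229948237/38477 ≈ -5976.3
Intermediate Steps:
T = -28792 (T = 3 - (4623 + 24172) = 3 - 1*28795 = 3 - 28795 = -28792)
R(g) = -4 (R(g) = -4 + (g*(-2) + 2*g) = -4 + (-2*g + 2*g) = -4 + 0 = -4)
T/(-38477) + 23908/R(-191) = -28792/(-38477) + 23908/(-4) = -28792*(-1/38477) + 23908*(-¼) = 28792/38477 - 5977 = -229948237/38477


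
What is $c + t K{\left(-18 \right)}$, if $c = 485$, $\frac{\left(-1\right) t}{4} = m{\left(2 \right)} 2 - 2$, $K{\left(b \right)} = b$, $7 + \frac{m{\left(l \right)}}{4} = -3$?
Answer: $-5419$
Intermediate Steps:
$m{\left(l \right)} = -40$ ($m{\left(l \right)} = -28 + 4 \left(-3\right) = -28 - 12 = -40$)
$t = 328$ ($t = - 4 \left(\left(-40\right) 2 - 2\right) = - 4 \left(-80 - 2\right) = \left(-4\right) \left(-82\right) = 328$)
$c + t K{\left(-18 \right)} = 485 + 328 \left(-18\right) = 485 - 5904 = -5419$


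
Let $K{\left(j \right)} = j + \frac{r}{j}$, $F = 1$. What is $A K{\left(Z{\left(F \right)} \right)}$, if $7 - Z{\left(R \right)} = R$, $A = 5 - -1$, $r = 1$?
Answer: $37$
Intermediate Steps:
$A = 6$ ($A = 5 + 1 = 6$)
$Z{\left(R \right)} = 7 - R$
$K{\left(j \right)} = j + \frac{1}{j}$ ($K{\left(j \right)} = j + 1 \frac{1}{j} = j + \frac{1}{j}$)
$A K{\left(Z{\left(F \right)} \right)} = 6 \left(\left(7 - 1\right) + \frac{1}{7 - 1}\right) = 6 \left(6 + \frac{1}{6}\right) = 6 \cdot \frac{37}{6} = 37$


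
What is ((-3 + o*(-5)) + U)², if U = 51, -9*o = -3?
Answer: 19321/9 ≈ 2146.8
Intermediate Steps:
o = ⅓ (o = -⅑*(-3) = ⅓ ≈ 0.33333)
((-3 + o*(-5)) + U)² = ((-3 + (⅓)*(-5)) + 51)² = ((-3 - 5/3) + 51)² = (-14/3 + 51)² = (139/3)² = 19321/9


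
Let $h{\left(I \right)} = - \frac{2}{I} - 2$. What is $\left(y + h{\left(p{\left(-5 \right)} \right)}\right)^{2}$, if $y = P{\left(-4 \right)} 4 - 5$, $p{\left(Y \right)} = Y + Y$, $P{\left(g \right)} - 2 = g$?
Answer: $\frac{5476}{25} \approx 219.04$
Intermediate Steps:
$P{\left(g \right)} = 2 + g$
$p{\left(Y \right)} = 2 Y$
$h{\left(I \right)} = -2 - \frac{2}{I}$ ($h{\left(I \right)} = - \frac{2}{I} - 2 = -2 - \frac{2}{I}$)
$y = -13$ ($y = \left(2 - 4\right) 4 - 5 = \left(-2\right) 4 - 5 = -8 - 5 = -13$)
$\left(y + h{\left(p{\left(-5 \right)} \right)}\right)^{2} = \left(-13 - \left(2 + \frac{2}{2 \left(-5\right)}\right)\right)^{2} = \left(-13 - \left(2 + \frac{2}{-10}\right)\right)^{2} = \left(-13 - \frac{9}{5}\right)^{2} = \left(- \frac{74}{5}\right)^{2} = \frac{5476}{25}$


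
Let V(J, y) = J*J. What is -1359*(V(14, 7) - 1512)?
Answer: 1788444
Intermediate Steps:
V(J, y) = J²
-1359*(V(14, 7) - 1512) = -1359*(14² - 1512) = -1359*(196 - 1512) = -1359*(-1316) = 1788444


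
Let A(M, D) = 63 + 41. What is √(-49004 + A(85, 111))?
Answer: 10*I*√489 ≈ 221.13*I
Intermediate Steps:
A(M, D) = 104
√(-49004 + A(85, 111)) = √(-49004 + 104) = √(-48900) = 10*I*√489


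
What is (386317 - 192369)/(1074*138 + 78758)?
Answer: 96974/113485 ≈ 0.85451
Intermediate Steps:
(386317 - 192369)/(1074*138 + 78758) = 193948/(148212 + 78758) = 193948/226970 = 193948*(1/226970) = 96974/113485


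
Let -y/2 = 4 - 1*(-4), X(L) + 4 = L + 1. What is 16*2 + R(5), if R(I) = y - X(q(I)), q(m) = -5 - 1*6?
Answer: 30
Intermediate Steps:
q(m) = -11 (q(m) = -5 - 6 = -11)
X(L) = -3 + L (X(L) = -4 + (L + 1) = -4 + (1 + L) = -3 + L)
y = -16 (y = -2*(4 - 1*(-4)) = -2*(4 + 4) = -2*8 = -16)
R(I) = -2 (R(I) = -16 - (-3 - 11) = -16 - 1*(-14) = -16 + 14 = -2)
16*2 + R(5) = 16*2 - 2 = 32 - 2 = 30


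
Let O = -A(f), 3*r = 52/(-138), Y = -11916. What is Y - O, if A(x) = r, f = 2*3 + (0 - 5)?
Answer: -2466638/207 ≈ -11916.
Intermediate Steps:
f = 1 (f = 6 - 5 = 1)
r = -26/207 (r = (52/(-138))/3 = (52*(-1/138))/3 = (1/3)*(-26/69) = -26/207 ≈ -0.12560)
A(x) = -26/207
O = 26/207 (O = -1*(-26/207) = 26/207 ≈ 0.12560)
Y - O = -11916 - 1*26/207 = -11916 - 26/207 = -2466638/207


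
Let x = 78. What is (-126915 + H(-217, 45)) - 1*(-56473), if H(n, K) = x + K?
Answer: -70319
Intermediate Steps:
H(n, K) = 78 + K
(-126915 + H(-217, 45)) - 1*(-56473) = (-126915 + (78 + 45)) - 1*(-56473) = (-126915 + 123) + 56473 = -126792 + 56473 = -70319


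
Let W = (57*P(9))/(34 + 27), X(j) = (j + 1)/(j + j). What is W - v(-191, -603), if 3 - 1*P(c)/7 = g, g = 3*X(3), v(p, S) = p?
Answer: 12050/61 ≈ 197.54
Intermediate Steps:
X(j) = (1 + j)/(2*j) (X(j) = (1 + j)/((2*j)) = (1 + j)*(1/(2*j)) = (1 + j)/(2*j))
g = 2 (g = 3*((1/2)*(1 + 3)/3) = 3*((1/2)*(1/3)*4) = 3*(2/3) = 2)
P(c) = 7 (P(c) = 21 - 7*2 = 21 - 14 = 7)
W = 399/61 (W = (57*7)/(34 + 27) = 399/61 ≈ 6.5410)
W - v(-191, -603) = 399/61 - 1*(-191) = 399/61 + 191 = 12050/61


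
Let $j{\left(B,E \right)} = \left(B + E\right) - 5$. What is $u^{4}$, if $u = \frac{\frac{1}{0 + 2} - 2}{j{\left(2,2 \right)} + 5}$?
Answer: $\frac{81}{4096} \approx 0.019775$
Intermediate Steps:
$j{\left(B,E \right)} = -5 + B + E$
$u = - \frac{3}{8}$ ($u = \frac{\frac{1}{0 + 2} - 2}{\left(-5 + 2 + 2\right) + 5} = \frac{\frac{1}{2} - 2}{-1 + 5} = \frac{\frac{1}{2} - 2}{4} = \left(- \frac{3}{2}\right) \frac{1}{4} = - \frac{3}{8} \approx -0.375$)
$u^{4} = \left(- \frac{3}{8}\right)^{4} = \frac{81}{4096}$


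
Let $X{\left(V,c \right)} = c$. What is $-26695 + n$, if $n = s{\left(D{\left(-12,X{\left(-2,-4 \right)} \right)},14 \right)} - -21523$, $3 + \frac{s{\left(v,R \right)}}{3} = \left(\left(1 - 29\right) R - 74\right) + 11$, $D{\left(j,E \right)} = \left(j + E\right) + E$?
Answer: $-6546$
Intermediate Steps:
$D{\left(j,E \right)} = j + 2 E$ ($D{\left(j,E \right)} = \left(E + j\right) + E = j + 2 E$)
$s{\left(v,R \right)} = -198 - 84 R$ ($s{\left(v,R \right)} = -9 + 3 \left(\left(\left(1 - 29\right) R - 74\right) + 11\right) = -9 + 3 \left(\left(- 28 R - 74\right) + 11\right) = -9 + 3 \left(\left(-74 - 28 R\right) + 11\right) = -9 + 3 \left(-63 - 28 R\right) = -9 - \left(189 + 84 R\right) = -198 - 84 R$)
$n = 20149$ ($n = \left(-198 - 1176\right) - -21523 = \left(-198 - 1176\right) + 21523 = -1374 + 21523 = 20149$)
$-26695 + n = -26695 + 20149 = -6546$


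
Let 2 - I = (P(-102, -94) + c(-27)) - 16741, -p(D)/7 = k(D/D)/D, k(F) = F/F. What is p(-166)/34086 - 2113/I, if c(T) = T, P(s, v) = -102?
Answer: -52437803/418712424 ≈ -0.12524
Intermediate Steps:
k(F) = 1
p(D) = -7/D
I = 16872 (I = 2 - ((-102 - 27) - 16741) = 2 - (-129 - 16741) = 2 - 1*(-16870) = 2 + 16870 = 16872)
p(-166)/34086 - 2113/I = -7/(-166)/34086 - 2113/16872 = -7*(-1/166)*(1/34086) - 2113*1/16872 = (7/166)*(1/34086) - 2113/16872 = 7/5658276 - 2113/16872 = -52437803/418712424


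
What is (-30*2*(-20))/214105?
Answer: 240/42821 ≈ 0.0056047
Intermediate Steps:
(-30*2*(-20))/214105 = (-15*4*(-20))*(1/214105) = -60*(-20)*(1/214105) = 1200*(1/214105) = 240/42821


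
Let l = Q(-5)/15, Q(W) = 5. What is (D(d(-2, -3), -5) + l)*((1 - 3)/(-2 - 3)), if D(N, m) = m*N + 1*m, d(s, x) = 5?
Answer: -178/15 ≈ -11.867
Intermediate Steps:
l = ⅓ (l = 5/15 = 5*(1/15) = ⅓ ≈ 0.33333)
D(N, m) = m + N*m (D(N, m) = N*m + m = m + N*m)
(D(d(-2, -3), -5) + l)*((1 - 3)/(-2 - 3)) = (-5*(1 + 5) + ⅓)*((1 - 3)/(-2 - 3)) = (-5*6 + ⅓)*(-2/(-5)) = (-30 + ⅓)*(-2*(-⅕)) = -89/3*⅖ = -178/15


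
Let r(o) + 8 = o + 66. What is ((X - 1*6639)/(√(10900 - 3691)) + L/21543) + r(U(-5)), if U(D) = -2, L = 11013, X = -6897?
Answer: 405807/7181 - 1504*√89/89 ≈ -102.91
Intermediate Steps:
r(o) = 58 + o (r(o) = -8 + (o + 66) = -8 + (66 + o) = 58 + o)
((X - 1*6639)/(√(10900 - 3691)) + L/21543) + r(U(-5)) = ((-6897 - 1*6639)/(√(10900 - 3691)) + 11013/21543) + (58 - 2) = ((-6897 - 6639)/(√7209) + 11013*(1/21543)) + 56 = (-13536*√89/801 + 3671/7181) + 56 = (-1504*√89/89 + 3671/7181) + 56 = (3671/7181 - 1504*√89/89) + 56 = 405807/7181 - 1504*√89/89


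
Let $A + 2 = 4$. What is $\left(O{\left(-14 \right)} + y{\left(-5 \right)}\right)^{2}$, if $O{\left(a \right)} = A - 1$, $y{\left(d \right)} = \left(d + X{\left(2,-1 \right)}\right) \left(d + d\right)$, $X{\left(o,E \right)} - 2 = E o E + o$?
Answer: $81$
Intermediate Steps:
$X{\left(o,E \right)} = 2 + o + o E^{2}$ ($X{\left(o,E \right)} = 2 + \left(E o E + o\right) = 2 + \left(o E^{2} + o\right) = 2 + \left(o + o E^{2}\right) = 2 + o + o E^{2}$)
$A = 2$ ($A = -2 + 4 = 2$)
$y{\left(d \right)} = 2 d \left(6 + d\right)$ ($y{\left(d \right)} = \left(d + \left(2 + 2 + 2 \left(-1\right)^{2}\right)\right) \left(d + d\right) = \left(d + \left(2 + 2 + 2 \cdot 1\right)\right) 2 d = \left(d + \left(2 + 2 + 2\right)\right) 2 d = \left(d + 6\right) 2 d = \left(6 + d\right) 2 d = 2 d \left(6 + d\right)$)
$O{\left(a \right)} = 1$ ($O{\left(a \right)} = 2 - 1 = 1$)
$\left(O{\left(-14 \right)} + y{\left(-5 \right)}\right)^{2} = \left(1 + 2 \left(-5\right) \left(6 - 5\right)\right)^{2} = \left(1 + 2 \left(-5\right) 1\right)^{2} = \left(1 - 10\right)^{2} = \left(-9\right)^{2} = 81$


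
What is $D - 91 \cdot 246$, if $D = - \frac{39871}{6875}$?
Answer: $- \frac{153943621}{6875} \approx -22392.0$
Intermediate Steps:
$D = - \frac{39871}{6875}$ ($D = \left(-39871\right) \frac{1}{6875} = - \frac{39871}{6875} \approx -5.7994$)
$D - 91 \cdot 246 = - \frac{39871}{6875} - 91 \cdot 246 = - \frac{39871}{6875} - 22386 = - \frac{153943621}{6875}$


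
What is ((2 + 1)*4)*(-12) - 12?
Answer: -156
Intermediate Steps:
((2 + 1)*4)*(-12) - 12 = (3*4)*(-12) - 12 = 12*(-12) - 12 = -144 - 12 = -156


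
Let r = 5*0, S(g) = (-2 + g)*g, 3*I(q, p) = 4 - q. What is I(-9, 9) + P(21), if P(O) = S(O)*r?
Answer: 13/3 ≈ 4.3333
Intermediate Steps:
I(q, p) = 4/3 - q/3 (I(q, p) = (4 - q)/3 = 4/3 - q/3)
S(g) = g*(-2 + g)
r = 0
P(O) = 0 (P(O) = (O*(-2 + O))*0 = 0)
I(-9, 9) + P(21) = (4/3 - ⅓*(-9)) + 0 = (4/3 + 3) + 0 = 13/3 + 0 = 13/3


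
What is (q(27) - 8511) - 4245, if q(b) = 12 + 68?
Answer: -12676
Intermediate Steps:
q(b) = 80
(q(27) - 8511) - 4245 = (80 - 8511) - 4245 = -8431 - 4245 = -12676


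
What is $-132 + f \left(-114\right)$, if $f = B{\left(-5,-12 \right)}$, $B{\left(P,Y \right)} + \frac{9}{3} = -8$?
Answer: $1122$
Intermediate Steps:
$B{\left(P,Y \right)} = -11$ ($B{\left(P,Y \right)} = -3 - 8 = -11$)
$f = -11$
$-132 + f \left(-114\right) = -132 - -1254 = -132 + 1254 = 1122$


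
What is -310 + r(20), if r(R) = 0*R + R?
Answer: -290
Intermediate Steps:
r(R) = R (r(R) = 0 + R = R)
-310 + r(20) = -310 + 20 = -290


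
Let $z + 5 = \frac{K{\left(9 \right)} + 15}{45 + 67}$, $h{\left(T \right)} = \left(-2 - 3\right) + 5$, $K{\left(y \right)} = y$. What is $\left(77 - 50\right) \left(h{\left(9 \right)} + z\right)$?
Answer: $- \frac{1809}{14} \approx -129.21$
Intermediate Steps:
$h{\left(T \right)} = 0$ ($h{\left(T \right)} = -5 + 5 = 0$)
$z = - \frac{67}{14}$ ($z = -5 + \frac{9 + 15}{45 + 67} = -5 + \frac{24}{112} = -5 + 24 \cdot \frac{1}{112} = -5 + \frac{3}{14} = - \frac{67}{14} \approx -4.7857$)
$\left(77 - 50\right) \left(h{\left(9 \right)} + z\right) = \left(77 - 50\right) \left(0 - \frac{67}{14}\right) = 27 \left(- \frac{67}{14}\right) = - \frac{1809}{14}$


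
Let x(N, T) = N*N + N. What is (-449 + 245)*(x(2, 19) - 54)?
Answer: 9792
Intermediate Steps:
x(N, T) = N + N² (x(N, T) = N² + N = N + N²)
(-449 + 245)*(x(2, 19) - 54) = (-449 + 245)*(2*(1 + 2) - 54) = -204*(2*3 - 54) = -204*(6 - 54) = -204*(-48) = 9792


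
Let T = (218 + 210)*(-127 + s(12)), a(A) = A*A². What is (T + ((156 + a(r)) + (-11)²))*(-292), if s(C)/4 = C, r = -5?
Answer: 9828720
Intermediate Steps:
s(C) = 4*C
a(A) = A³
T = -33812 (T = (218 + 210)*(-127 + 4*12) = 428*(-127 + 48) = 428*(-79) = -33812)
(T + ((156 + a(r)) + (-11)²))*(-292) = (-33812 + ((156 + (-5)³) + (-11)²))*(-292) = (-33812 + ((156 - 125) + 121))*(-292) = (-33812 + (31 + 121))*(-292) = (-33812 + 152)*(-292) = -33660*(-292) = 9828720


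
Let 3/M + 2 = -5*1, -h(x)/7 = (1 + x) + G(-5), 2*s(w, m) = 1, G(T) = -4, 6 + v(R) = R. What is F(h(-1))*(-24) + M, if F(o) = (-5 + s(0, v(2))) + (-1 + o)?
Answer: -3783/7 ≈ -540.43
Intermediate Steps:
v(R) = -6 + R
s(w, m) = ½ (s(w, m) = (½)*1 = ½)
h(x) = 21 - 7*x (h(x) = -7*((1 + x) - 4) = -7*(-3 + x) = 21 - 7*x)
F(o) = -11/2 + o (F(o) = (-5 + ½) + (-1 + o) = -9/2 + (-1 + o) = -11/2 + o)
M = -3/7 (M = 3/(-2 - 5*1) = 3/(-2 - 5) = 3/(-7) = 3*(-⅐) = -3/7 ≈ -0.42857)
F(h(-1))*(-24) + M = (-11/2 + (21 - 7*(-1)))*(-24) - 3/7 = (-11/2 + (21 + 7))*(-24) - 3/7 = (-11/2 + 28)*(-24) - 3/7 = (45/2)*(-24) - 3/7 = -540 - 3/7 = -3783/7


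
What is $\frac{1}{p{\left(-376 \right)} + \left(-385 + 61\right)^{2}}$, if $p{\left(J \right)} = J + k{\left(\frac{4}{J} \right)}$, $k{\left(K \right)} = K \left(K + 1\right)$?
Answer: $\frac{8836}{924245507} \approx 9.5602 \cdot 10^{-6}$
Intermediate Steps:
$k{\left(K \right)} = K \left(1 + K\right)$
$p{\left(J \right)} = J + \frac{4 \left(1 + \frac{4}{J}\right)}{J}$ ($p{\left(J \right)} = J + \frac{4}{J} \left(1 + \frac{4}{J}\right) = J + \frac{4 \left(1 + \frac{4}{J}\right)}{J}$)
$\frac{1}{p{\left(-376 \right)} + \left(-385 + 61\right)^{2}} = \frac{1}{\left(-376 + \frac{4}{-376} + \frac{16}{141376}\right) + \left(-385 + 61\right)^{2}} = \frac{1}{\left(-376 + 4 \left(- \frac{1}{376}\right) + 16 \cdot \frac{1}{141376}\right) + \left(-324\right)^{2}} = \frac{1}{\left(-376 - \frac{1}{94} + \frac{1}{8836}\right) + 104976} = \frac{1}{- \frac{3322429}{8836} + 104976} = \frac{1}{\frac{924245507}{8836}} = \frac{8836}{924245507}$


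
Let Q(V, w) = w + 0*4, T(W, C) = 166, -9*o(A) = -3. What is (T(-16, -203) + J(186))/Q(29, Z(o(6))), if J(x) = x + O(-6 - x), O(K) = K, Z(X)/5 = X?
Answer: 96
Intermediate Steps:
o(A) = ⅓ (o(A) = -⅑*(-3) = ⅓)
Z(X) = 5*X
J(x) = -6 (J(x) = x + (-6 - x) = -6)
Q(V, w) = w (Q(V, w) = w + 0 = w)
(T(-16, -203) + J(186))/Q(29, Z(o(6))) = (166 - 6)/((5*(⅓))) = 160/(5/3) = 160*(⅗) = 96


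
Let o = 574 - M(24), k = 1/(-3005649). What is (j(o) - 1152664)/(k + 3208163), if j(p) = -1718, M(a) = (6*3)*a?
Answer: -1734833551959/4821305956393 ≈ -0.35983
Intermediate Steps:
k = -1/3005649 ≈ -3.3271e-7
M(a) = 18*a
o = 142 (o = 574 - 18*24 = 574 - 1*432 = 574 - 432 = 142)
(j(o) - 1152664)/(k + 3208163) = (-1718 - 1152664)/(-1/3005649 + 3208163) = -1154382/9642611912786/3005649 = -1154382*3005649/9642611912786 = -1734833551959/4821305956393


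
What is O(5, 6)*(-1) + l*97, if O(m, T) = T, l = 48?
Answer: 4650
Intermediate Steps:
O(5, 6)*(-1) + l*97 = 6*(-1) + 48*97 = -6 + 4656 = 4650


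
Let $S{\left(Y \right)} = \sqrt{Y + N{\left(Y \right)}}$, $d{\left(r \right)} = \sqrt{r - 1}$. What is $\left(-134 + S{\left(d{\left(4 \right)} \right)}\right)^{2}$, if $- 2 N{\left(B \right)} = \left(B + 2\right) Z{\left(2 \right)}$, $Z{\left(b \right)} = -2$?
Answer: $\left(134 - \sqrt{2} \sqrt{1 + \sqrt{3}}\right)^{2} \approx 17335.0$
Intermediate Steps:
$N{\left(B \right)} = 2 + B$ ($N{\left(B \right)} = - \frac{\left(B + 2\right) \left(-2\right)}{2} = - \frac{\left(2 + B\right) \left(-2\right)}{2} = - \frac{-4 - 2 B}{2} = 2 + B$)
$d{\left(r \right)} = \sqrt{-1 + r}$
$S{\left(Y \right)} = \sqrt{2 + 2 Y}$ ($S{\left(Y \right)} = \sqrt{Y + \left(2 + Y\right)} = \sqrt{2 + 2 Y}$)
$\left(-134 + S{\left(d{\left(4 \right)} \right)}\right)^{2} = \left(-134 + \sqrt{2 + 2 \sqrt{-1 + 4}}\right)^{2} = \left(-134 + \sqrt{2 + 2 \sqrt{3}}\right)^{2}$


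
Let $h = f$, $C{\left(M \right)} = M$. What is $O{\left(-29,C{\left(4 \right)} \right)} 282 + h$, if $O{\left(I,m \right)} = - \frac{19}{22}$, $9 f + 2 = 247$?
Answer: $- \frac{21416}{99} \approx -216.32$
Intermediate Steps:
$f = \frac{245}{9}$ ($f = - \frac{2}{9} + \frac{1}{9} \cdot 247 = - \frac{2}{9} + \frac{247}{9} = \frac{245}{9} \approx 27.222$)
$O{\left(I,m \right)} = - \frac{19}{22}$ ($O{\left(I,m \right)} = \left(-19\right) \frac{1}{22} = - \frac{19}{22}$)
$h = \frac{245}{9} \approx 27.222$
$O{\left(-29,C{\left(4 \right)} \right)} 282 + h = \left(- \frac{19}{22}\right) 282 + \frac{245}{9} = - \frac{2679}{11} + \frac{245}{9} = - \frac{21416}{99}$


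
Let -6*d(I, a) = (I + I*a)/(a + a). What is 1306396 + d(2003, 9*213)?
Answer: 15024245915/11502 ≈ 1.3062e+6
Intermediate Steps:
d(I, a) = -(I + I*a)/(12*a) (d(I, a) = -(I + I*a)/(6*(a + a)) = -(I + I*a)/(6*(2*a)) = -(I + I*a)*1/(2*a)/6 = -(I + I*a)/(12*a))
1306396 + d(2003, 9*213) = 1306396 - 1/12*2003*(1 + 9*213)/9*213 = 1306396 - 1/12*2003*(1 + 1917)/1917 = 1306396 - 1/12*2003*1/1917*1918 = 1306396 - 1920877/11502 = 15024245915/11502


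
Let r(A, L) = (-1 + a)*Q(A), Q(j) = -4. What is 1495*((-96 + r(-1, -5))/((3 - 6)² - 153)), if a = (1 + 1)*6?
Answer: 52325/36 ≈ 1453.5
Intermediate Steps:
a = 12 (a = 2*6 = 12)
r(A, L) = -44 (r(A, L) = (-1 + 12)*(-4) = 11*(-4) = -44)
1495*((-96 + r(-1, -5))/((3 - 6)² - 153)) = 1495*((-96 - 44)/((3 - 6)² - 153)) = 1495*(-140/((-3)² - 153)) = 1495*(-140/(9 - 153)) = 1495*(-140/(-144)) = 1495*(-140*(-1/144)) = 1495*(35/36) = 52325/36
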